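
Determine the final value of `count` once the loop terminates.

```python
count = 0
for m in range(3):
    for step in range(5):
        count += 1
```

Let's trace through this code step by step.

Initialize: count = 0
Entering loop: for m in range(3):
After iteration 1: m = 0, count = 5
After iteration 2: m = 1, count = 10
After iteration 3: m = 2, count = 15
Loop ends.

Final answer: 15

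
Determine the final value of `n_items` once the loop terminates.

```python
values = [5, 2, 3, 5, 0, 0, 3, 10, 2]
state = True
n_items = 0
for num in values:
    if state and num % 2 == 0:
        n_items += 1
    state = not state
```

Let's trace through this code step by step.

Initialize: values = [5, 2, 3, 5, 0, 0, 3, 10, 2]
Initialize: state = True
Initialize: n_items = 0
Entering loop: for num in values:
After iteration 1: num = 5, state = False, n_items = 0
After iteration 2: num = 2, state = True, n_items = 0
After iteration 3: num = 3, state = False, n_items = 0
After iteration 4: num = 5, state = True, n_items = 0
After iteration 5: num = 0, state = False, n_items = 1
After iteration 6: num = 0, state = True, n_items = 1
After iteration 7: num = 3, state = False, n_items = 1
After iteration 8: num = 10, state = True, n_items = 1
After iteration 9: num = 2, state = False, n_items = 2
Loop ends.

Final answer: 2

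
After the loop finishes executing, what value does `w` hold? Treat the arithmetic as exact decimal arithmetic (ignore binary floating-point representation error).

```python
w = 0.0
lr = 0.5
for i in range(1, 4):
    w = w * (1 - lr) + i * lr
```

Let's trace through this code step by step.

Initialize: w = 0.0
Initialize: lr = 0.5
Entering loop: for i in range(1, 4):
After iteration 1: i = 1, w = 0.5
After iteration 2: i = 2, w = 1.25
After iteration 3: i = 3, w = 2.125
Loop ends.

Final answer: 2.125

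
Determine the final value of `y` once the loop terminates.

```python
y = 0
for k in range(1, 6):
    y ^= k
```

Let's trace through this code step by step.

Initialize: y = 0
Entering loop: for k in range(1, 6):
After iteration 1: k = 1, y = 1
After iteration 2: k = 2, y = 3
After iteration 3: k = 3, y = 0
After iteration 4: k = 4, y = 4
After iteration 5: k = 5, y = 1
Loop ends.

Final answer: 1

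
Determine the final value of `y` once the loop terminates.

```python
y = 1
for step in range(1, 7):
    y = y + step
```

Let's trace through this code step by step.

Initialize: y = 1
Entering loop: for step in range(1, 7):
After iteration 1: step = 1, y = 2
After iteration 2: step = 2, y = 4
After iteration 3: step = 3, y = 7
After iteration 4: step = 4, y = 11
After iteration 5: step = 5, y = 16
After iteration 6: step = 6, y = 22
Loop ends.

Final answer: 22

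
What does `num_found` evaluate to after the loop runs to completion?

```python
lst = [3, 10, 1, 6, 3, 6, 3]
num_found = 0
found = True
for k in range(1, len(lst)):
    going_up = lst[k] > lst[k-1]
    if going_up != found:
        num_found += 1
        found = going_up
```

Let's trace through this code step by step.

Initialize: lst = [3, 10, 1, 6, 3, 6, 3]
Initialize: num_found = 0
Initialize: found = True
Entering loop: for k in range(1, len(lst)):
After iteration 1: k = 1, num_found = 0, found = True, going_up = True
After iteration 2: k = 2, num_found = 1, found = False, going_up = False
After iteration 3: k = 3, num_found = 2, found = True, going_up = True
After iteration 4: k = 4, num_found = 3, found = False, going_up = False
After iteration 5: k = 5, num_found = 4, found = True, going_up = True
After iteration 6: k = 6, num_found = 5, found = False, going_up = False
Loop ends.

Final answer: 5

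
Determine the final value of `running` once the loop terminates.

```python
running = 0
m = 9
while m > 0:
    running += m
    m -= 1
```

Let's trace through this code step by step.

Initialize: running = 0
Initialize: m = 9
Entering loop: while m > 0:
After iteration 1: running = 9, m = 8
After iteration 2: running = 17, m = 7
After iteration 3: running = 24, m = 6
After iteration 4: running = 30, m = 5
After iteration 5: running = 35, m = 4
After iteration 6: running = 39, m = 3
After iteration 7: running = 42, m = 2
After iteration 8: running = 44, m = 1
After iteration 9: running = 45, m = 0
Loop ends.

Final answer: 45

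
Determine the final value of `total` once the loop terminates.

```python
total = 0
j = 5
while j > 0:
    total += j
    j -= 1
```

Let's trace through this code step by step.

Initialize: total = 0
Initialize: j = 5
Entering loop: while j > 0:
After iteration 1: total = 5, j = 4
After iteration 2: total = 9, j = 3
After iteration 3: total = 12, j = 2
After iteration 4: total = 14, j = 1
After iteration 5: total = 15, j = 0
Loop ends.

Final answer: 15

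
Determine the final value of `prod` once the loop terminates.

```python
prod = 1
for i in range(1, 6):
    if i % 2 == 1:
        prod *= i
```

Let's trace through this code step by step.

Initialize: prod = 1
Entering loop: for i in range(1, 6):
After iteration 1: i = 1, prod = 1
After iteration 2: i = 2, prod = 1
After iteration 3: i = 3, prod = 3
After iteration 4: i = 4, prod = 3
After iteration 5: i = 5, prod = 15
Loop ends.

Final answer: 15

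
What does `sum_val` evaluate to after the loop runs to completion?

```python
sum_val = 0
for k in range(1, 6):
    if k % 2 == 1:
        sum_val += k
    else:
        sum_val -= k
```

Let's trace through this code step by step.

Initialize: sum_val = 0
Entering loop: for k in range(1, 6):
After iteration 1: k = 1, sum_val = 1
After iteration 2: k = 2, sum_val = -1
After iteration 3: k = 3, sum_val = 2
After iteration 4: k = 4, sum_val = -2
After iteration 5: k = 5, sum_val = 3
Loop ends.

Final answer: 3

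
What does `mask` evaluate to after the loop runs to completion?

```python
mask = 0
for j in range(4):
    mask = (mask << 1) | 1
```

Let's trace through this code step by step.

Initialize: mask = 0
Entering loop: for j in range(4):
After iteration 1: j = 0, mask = 1
After iteration 2: j = 1, mask = 3
After iteration 3: j = 2, mask = 7
After iteration 4: j = 3, mask = 15
Loop ends.

Final answer: 15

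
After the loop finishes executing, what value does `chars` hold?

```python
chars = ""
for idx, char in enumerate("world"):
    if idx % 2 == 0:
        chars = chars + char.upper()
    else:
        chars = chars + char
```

Let's trace through this code step by step.

Initialize: chars = ''
Entering loop: for idx, char in enumerate("world"):
After iteration 1: idx = 0, char = 'w', chars = 'W'
After iteration 2: idx = 1, char = 'o', chars = 'Wo'
After iteration 3: idx = 2, char = 'r', chars = 'WoR'
After iteration 4: idx = 3, char = 'l', chars = 'WoRl'
After iteration 5: idx = 4, char = 'd', chars = 'WoRlD'
Loop ends.

Final answer: 'WoRlD'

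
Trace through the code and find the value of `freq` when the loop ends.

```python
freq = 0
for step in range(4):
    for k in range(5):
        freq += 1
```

Let's trace through this code step by step.

Initialize: freq = 0
Entering loop: for step in range(4):
After iteration 1: step = 0, freq = 5
After iteration 2: step = 1, freq = 10
After iteration 3: step = 2, freq = 15
After iteration 4: step = 3, freq = 20
Loop ends.

Final answer: 20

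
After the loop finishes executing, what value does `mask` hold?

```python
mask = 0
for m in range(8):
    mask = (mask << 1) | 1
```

Let's trace through this code step by step.

Initialize: mask = 0
Entering loop: for m in range(8):
After iteration 1: m = 0, mask = 1
After iteration 2: m = 1, mask = 3
After iteration 3: m = 2, mask = 7
After iteration 4: m = 3, mask = 15
After iteration 5: m = 4, mask = 31
After iteration 6: m = 5, mask = 63
After iteration 7: m = 6, mask = 127
After iteration 8: m = 7, mask = 255
Loop ends.

Final answer: 255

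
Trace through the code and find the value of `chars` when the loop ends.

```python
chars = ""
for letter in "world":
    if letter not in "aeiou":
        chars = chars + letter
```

Let's trace through this code step by step.

Initialize: chars = ''
Entering loop: for letter in "world":
After iteration 1: letter = 'w', chars = 'w'
After iteration 2: letter = 'o', chars = 'w'
After iteration 3: letter = 'r', chars = 'wr'
After iteration 4: letter = 'l', chars = 'wrl'
After iteration 5: letter = 'd', chars = 'wrld'
Loop ends.

Final answer: 'wrld'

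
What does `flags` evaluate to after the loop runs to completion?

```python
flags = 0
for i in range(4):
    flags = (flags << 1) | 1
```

Let's trace through this code step by step.

Initialize: flags = 0
Entering loop: for i in range(4):
After iteration 1: i = 0, flags = 1
After iteration 2: i = 1, flags = 3
After iteration 3: i = 2, flags = 7
After iteration 4: i = 3, flags = 15
Loop ends.

Final answer: 15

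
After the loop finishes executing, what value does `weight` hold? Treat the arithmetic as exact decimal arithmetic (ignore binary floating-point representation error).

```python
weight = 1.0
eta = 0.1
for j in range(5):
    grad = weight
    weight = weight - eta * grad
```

Let's trace through this code step by step.

Initialize: weight = 1.0
Initialize: eta = 0.1
Entering loop: for j in range(5):
After iteration 1: j = 0, weight = 0.9, grad = 1.0
After iteration 2: j = 1, weight = 0.81, grad = 0.9
After iteration 3: j = 2, weight = 0.729, grad = 0.81
After iteration 4: j = 3, weight = 0.6561, grad = 0.729
After iteration 5: j = 4, weight = 0.59049, grad = 0.6561
Loop ends.

Final answer: 0.59049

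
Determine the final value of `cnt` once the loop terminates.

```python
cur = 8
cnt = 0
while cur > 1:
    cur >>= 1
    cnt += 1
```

Let's trace through this code step by step.

Initialize: cur = 8
Initialize: cnt = 0
Entering loop: while cur > 1:
After iteration 1: cur = 4, cnt = 1
After iteration 2: cur = 2, cnt = 2
After iteration 3: cur = 1, cnt = 3
Loop ends.

Final answer: 3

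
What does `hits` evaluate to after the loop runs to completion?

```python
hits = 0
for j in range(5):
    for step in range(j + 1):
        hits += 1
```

Let's trace through this code step by step.

Initialize: hits = 0
Entering loop: for j in range(5):
After iteration 1: j = 0, hits = 1, step = 0
After iteration 2: j = 1, hits = 3, step = 1
After iteration 3: j = 2, hits = 6, step = 2
After iteration 4: j = 3, hits = 10, step = 3
After iteration 5: j = 4, hits = 15, step = 4
Loop ends.

Final answer: 15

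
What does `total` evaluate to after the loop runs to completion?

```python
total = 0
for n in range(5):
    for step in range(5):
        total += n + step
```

Let's trace through this code step by step.

Initialize: total = 0
Entering loop: for n in range(5):
After iteration 1: n = 0, total = 10
After iteration 2: n = 1, total = 25
After iteration 3: n = 2, total = 45
After iteration 4: n = 3, total = 70
After iteration 5: n = 4, total = 100
Loop ends.

Final answer: 100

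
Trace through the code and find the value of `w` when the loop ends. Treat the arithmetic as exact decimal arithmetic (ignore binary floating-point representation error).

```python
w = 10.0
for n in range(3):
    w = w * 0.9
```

Let's trace through this code step by step.

Initialize: w = 10.0
Entering loop: for n in range(3):
After iteration 1: n = 0, w = 9.0
After iteration 2: n = 1, w = 8.1
After iteration 3: n = 2, w = 7.29
Loop ends.

Final answer: 7.29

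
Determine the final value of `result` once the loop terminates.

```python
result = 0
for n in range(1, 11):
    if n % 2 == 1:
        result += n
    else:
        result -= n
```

Let's trace through this code step by step.

Initialize: result = 0
Entering loop: for n in range(1, 11):
After iteration 1: n = 1, result = 1
After iteration 2: n = 2, result = -1
After iteration 3: n = 3, result = 2
After iteration 4: n = 4, result = -2
After iteration 5: n = 5, result = 3
After iteration 6: n = 6, result = -3
After iteration 7: n = 7, result = 4
After iteration 8: n = 8, result = -4
After iteration 9: n = 9, result = 5
After iteration 10: n = 10, result = -5
Loop ends.

Final answer: -5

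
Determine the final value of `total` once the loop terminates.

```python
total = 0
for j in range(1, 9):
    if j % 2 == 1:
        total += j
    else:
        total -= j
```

Let's trace through this code step by step.

Initialize: total = 0
Entering loop: for j in range(1, 9):
After iteration 1: j = 1, total = 1
After iteration 2: j = 2, total = -1
After iteration 3: j = 3, total = 2
After iteration 4: j = 4, total = -2
After iteration 5: j = 5, total = 3
After iteration 6: j = 6, total = -3
After iteration 7: j = 7, total = 4
After iteration 8: j = 8, total = -4
Loop ends.

Final answer: -4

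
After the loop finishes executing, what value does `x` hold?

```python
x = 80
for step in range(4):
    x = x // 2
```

Let's trace through this code step by step.

Initialize: x = 80
Entering loop: for step in range(4):
After iteration 1: step = 0, x = 40
After iteration 2: step = 1, x = 20
After iteration 3: step = 2, x = 10
After iteration 4: step = 3, x = 5
Loop ends.

Final answer: 5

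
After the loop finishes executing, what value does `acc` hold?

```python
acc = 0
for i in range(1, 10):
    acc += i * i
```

Let's trace through this code step by step.

Initialize: acc = 0
Entering loop: for i in range(1, 10):
After iteration 1: i = 1, acc = 1
After iteration 2: i = 2, acc = 5
After iteration 3: i = 3, acc = 14
After iteration 4: i = 4, acc = 30
After iteration 5: i = 5, acc = 55
After iteration 6: i = 6, acc = 91
After iteration 7: i = 7, acc = 140
After iteration 8: i = 8, acc = 204
After iteration 9: i = 9, acc = 285
Loop ends.

Final answer: 285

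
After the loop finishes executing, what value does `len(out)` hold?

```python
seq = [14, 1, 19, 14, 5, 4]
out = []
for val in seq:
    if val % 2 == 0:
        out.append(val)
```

Let's trace through this code step by step.

Initialize: seq = [14, 1, 19, 14, 5, 4]
Initialize: out = []
Entering loop: for val in seq:
After iteration 1: val = 14, out = [14]
After iteration 2: val = 1, out = [14]
After iteration 3: val = 19, out = [14]
After iteration 4: val = 14, out = [14, 14]
After iteration 5: val = 5, out = [14, 14]
After iteration 6: val = 4, out = [14, 14, 4]
Loop ends.
len(out) = 3

Final answer: 3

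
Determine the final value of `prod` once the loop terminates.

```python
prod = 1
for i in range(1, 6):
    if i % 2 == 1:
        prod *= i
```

Let's trace through this code step by step.

Initialize: prod = 1
Entering loop: for i in range(1, 6):
After iteration 1: i = 1, prod = 1
After iteration 2: i = 2, prod = 1
After iteration 3: i = 3, prod = 3
After iteration 4: i = 4, prod = 3
After iteration 5: i = 5, prod = 15
Loop ends.

Final answer: 15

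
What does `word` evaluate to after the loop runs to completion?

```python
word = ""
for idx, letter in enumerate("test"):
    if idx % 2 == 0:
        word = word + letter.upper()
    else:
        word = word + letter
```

Let's trace through this code step by step.

Initialize: word = ''
Entering loop: for idx, letter in enumerate("test"):
After iteration 1: idx = 0, letter = 't', word = 'T'
After iteration 2: idx = 1, letter = 'e', word = 'Te'
After iteration 3: idx = 2, letter = 's', word = 'TeS'
After iteration 4: idx = 3, letter = 't', word = 'TeSt'
Loop ends.

Final answer: 'TeSt'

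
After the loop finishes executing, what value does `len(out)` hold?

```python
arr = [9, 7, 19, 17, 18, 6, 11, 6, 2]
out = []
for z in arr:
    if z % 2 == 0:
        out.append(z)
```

Let's trace through this code step by step.

Initialize: arr = [9, 7, 19, 17, 18, 6, 11, 6, 2]
Initialize: out = []
Entering loop: for z in arr:
After iteration 1: z = 9, out = []
After iteration 2: z = 7, out = []
After iteration 3: z = 19, out = []
After iteration 4: z = 17, out = []
After iteration 5: z = 18, out = [18]
After iteration 6: z = 6, out = [18, 6]
After iteration 7: z = 11, out = [18, 6]
After iteration 8: z = 6, out = [18, 6, 6]
After iteration 9: z = 2, out = [18, 6, 6, 2]
Loop ends.
len(out) = 4

Final answer: 4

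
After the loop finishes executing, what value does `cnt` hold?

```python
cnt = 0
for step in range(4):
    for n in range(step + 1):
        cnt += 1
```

Let's trace through this code step by step.

Initialize: cnt = 0
Entering loop: for step in range(4):
After iteration 1: step = 0, cnt = 1, n = 0
After iteration 2: step = 1, cnt = 3, n = 1
After iteration 3: step = 2, cnt = 6, n = 2
After iteration 4: step = 3, cnt = 10, n = 3
Loop ends.

Final answer: 10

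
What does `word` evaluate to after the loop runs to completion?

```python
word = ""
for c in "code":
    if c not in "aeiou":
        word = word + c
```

Let's trace through this code step by step.

Initialize: word = ''
Entering loop: for c in "code":
After iteration 1: c = 'c', word = 'c'
After iteration 2: c = 'o', word = 'c'
After iteration 3: c = 'd', word = 'cd'
After iteration 4: c = 'e', word = 'cd'
Loop ends.

Final answer: 'cd'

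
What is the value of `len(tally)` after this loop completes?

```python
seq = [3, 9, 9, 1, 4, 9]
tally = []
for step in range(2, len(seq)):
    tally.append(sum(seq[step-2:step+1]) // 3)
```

Let's trace through this code step by step.

Initialize: seq = [3, 9, 9, 1, 4, 9]
Initialize: tally = []
Entering loop: for step in range(2, len(seq)):
After iteration 1: step = 2, tally = [7]
After iteration 2: step = 3, tally = [7, 6]
After iteration 3: step = 4, tally = [7, 6, 4]
After iteration 4: step = 5, tally = [7, 6, 4, 4]
Loop ends.
len(tally) = 4

Final answer: 4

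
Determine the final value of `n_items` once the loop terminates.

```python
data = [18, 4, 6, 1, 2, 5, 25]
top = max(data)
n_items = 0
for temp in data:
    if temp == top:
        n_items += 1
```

Let's trace through this code step by step.

Initialize: data = [18, 4, 6, 1, 2, 5, 25]
Initialize: top = 25
Initialize: n_items = 0
Entering loop: for temp in data:
After iteration 1: temp = 18, n_items = 0
After iteration 2: temp = 4, n_items = 0
After iteration 3: temp = 6, n_items = 0
After iteration 4: temp = 1, n_items = 0
After iteration 5: temp = 2, n_items = 0
After iteration 6: temp = 5, n_items = 0
After iteration 7: temp = 25, n_items = 1
Loop ends.

Final answer: 1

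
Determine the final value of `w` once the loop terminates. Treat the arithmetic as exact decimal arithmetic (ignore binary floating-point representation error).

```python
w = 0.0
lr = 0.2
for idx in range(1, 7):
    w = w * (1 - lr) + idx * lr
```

Let's trace through this code step by step.

Initialize: w = 0.0
Initialize: lr = 0.2
Entering loop: for idx in range(1, 7):
After iteration 1: idx = 1, w = 0.2
After iteration 2: idx = 2, w = 0.56
After iteration 3: idx = 3, w = 1.048
After iteration 4: idx = 4, w = 1.6384
After iteration 5: idx = 5, w = 2.31072
After iteration 6: idx = 6, w = 3.048576
Loop ends.

Final answer: 3.048576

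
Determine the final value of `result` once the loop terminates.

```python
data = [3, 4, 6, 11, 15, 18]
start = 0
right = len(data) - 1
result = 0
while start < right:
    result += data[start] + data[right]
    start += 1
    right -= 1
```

Let's trace through this code step by step.

Initialize: data = [3, 4, 6, 11, 15, 18]
Initialize: start = 0
Initialize: right = 5
Initialize: result = 0
Entering loop: while start < right:
After iteration 1: start = 1, right = 4, result = 21
After iteration 2: start = 2, right = 3, result = 40
After iteration 3: start = 3, right = 2, result = 57
Loop ends.

Final answer: 57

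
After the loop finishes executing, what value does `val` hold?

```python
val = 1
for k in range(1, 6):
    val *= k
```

Let's trace through this code step by step.

Initialize: val = 1
Entering loop: for k in range(1, 6):
After iteration 1: k = 1, val = 1
After iteration 2: k = 2, val = 2
After iteration 3: k = 3, val = 6
After iteration 4: k = 4, val = 24
After iteration 5: k = 5, val = 120
Loop ends.

Final answer: 120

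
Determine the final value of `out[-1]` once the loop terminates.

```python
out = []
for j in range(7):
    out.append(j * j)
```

Let's trace through this code step by step.

Initialize: out = []
Entering loop: for j in range(7):
After iteration 1: j = 0, out = [0]
After iteration 2: j = 1, out = [0, 1]
After iteration 3: j = 2, out = [0, 1, 4]
After iteration 4: j = 3, out = [0, 1, 4, 9]
After iteration 5: j = 4, out = [0, 1, 4, 9, 16]
After iteration 6: j = 5, out = [0, 1, 4, 9, 16, 25]
After iteration 7: j = 6, out = [0, 1, 4, 9, 16, 25, 36]
Loop ends.
out[-1] = 36

Final answer: 36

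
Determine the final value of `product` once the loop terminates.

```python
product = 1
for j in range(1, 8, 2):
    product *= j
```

Let's trace through this code step by step.

Initialize: product = 1
Entering loop: for j in range(1, 8, 2):
After iteration 1: j = 1, product = 1
After iteration 2: j = 3, product = 3
After iteration 3: j = 5, product = 15
After iteration 4: j = 7, product = 105
Loop ends.

Final answer: 105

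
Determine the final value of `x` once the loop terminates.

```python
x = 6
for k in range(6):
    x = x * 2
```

Let's trace through this code step by step.

Initialize: x = 6
Entering loop: for k in range(6):
After iteration 1: k = 0, x = 12
After iteration 2: k = 1, x = 24
After iteration 3: k = 2, x = 48
After iteration 4: k = 3, x = 96
After iteration 5: k = 4, x = 192
After iteration 6: k = 5, x = 384
Loop ends.

Final answer: 384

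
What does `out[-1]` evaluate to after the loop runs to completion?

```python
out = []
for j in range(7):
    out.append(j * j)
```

Let's trace through this code step by step.

Initialize: out = []
Entering loop: for j in range(7):
After iteration 1: j = 0, out = [0]
After iteration 2: j = 1, out = [0, 1]
After iteration 3: j = 2, out = [0, 1, 4]
After iteration 4: j = 3, out = [0, 1, 4, 9]
After iteration 5: j = 4, out = [0, 1, 4, 9, 16]
After iteration 6: j = 5, out = [0, 1, 4, 9, 16, 25]
After iteration 7: j = 6, out = [0, 1, 4, 9, 16, 25, 36]
Loop ends.
out[-1] = 36

Final answer: 36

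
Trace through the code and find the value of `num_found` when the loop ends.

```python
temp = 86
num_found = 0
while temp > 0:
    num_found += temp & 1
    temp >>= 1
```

Let's trace through this code step by step.

Initialize: temp = 86
Initialize: num_found = 0
Entering loop: while temp > 0:
After iteration 1: temp = 43, num_found = 0
After iteration 2: temp = 21, num_found = 1
After iteration 3: temp = 10, num_found = 2
After iteration 4: temp = 5, num_found = 2
After iteration 5: temp = 2, num_found = 3
After iteration 6: temp = 1, num_found = 3
After iteration 7: temp = 0, num_found = 4
Loop ends.

Final answer: 4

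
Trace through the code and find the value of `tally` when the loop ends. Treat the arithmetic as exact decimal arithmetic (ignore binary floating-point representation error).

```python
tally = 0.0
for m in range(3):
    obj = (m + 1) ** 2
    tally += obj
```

Let's trace through this code step by step.

Initialize: tally = 0.0
Entering loop: for m in range(3):
After iteration 1: m = 0, tally = 1.0, obj = 1
After iteration 2: m = 1, tally = 5.0, obj = 4
After iteration 3: m = 2, tally = 14.0, obj = 9
Loop ends.

Final answer: 14.0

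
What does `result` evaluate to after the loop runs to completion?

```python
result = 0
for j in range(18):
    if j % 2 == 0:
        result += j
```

Let's trace through this code step by step.

Initialize: result = 0
Entering loop: for j in range(18):
After iteration 1: j = 0, result = 0
After iteration 2: j = 1, result = 0
After iteration 3: j = 2, result = 2
After iteration 4: j = 3, result = 2
After iteration 5: j = 4, result = 6
After iteration 6: j = 5, result = 6
After iteration 7: j = 6, result = 12
After iteration 8: j = 7, result = 12
After iteration 9: j = 8, result = 20
After iteration 10: j = 9, result = 20
After iteration 11: j = 10, result = 30
After iteration 12: j = 11, result = 30
After iteration 13: j = 12, result = 42
After iteration 14: j = 13, result = 42
After iteration 15: j = 14, result = 56
After iteration 16: j = 15, result = 56
After iteration 17: j = 16, result = 72
After iteration 18: j = 17, result = 72
Loop ends.

Final answer: 72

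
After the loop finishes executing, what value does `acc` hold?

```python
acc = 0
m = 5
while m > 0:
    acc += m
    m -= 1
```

Let's trace through this code step by step.

Initialize: acc = 0
Initialize: m = 5
Entering loop: while m > 0:
After iteration 1: acc = 5, m = 4
After iteration 2: acc = 9, m = 3
After iteration 3: acc = 12, m = 2
After iteration 4: acc = 14, m = 1
After iteration 5: acc = 15, m = 0
Loop ends.

Final answer: 15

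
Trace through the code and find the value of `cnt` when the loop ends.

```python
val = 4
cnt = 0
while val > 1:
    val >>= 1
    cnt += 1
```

Let's trace through this code step by step.

Initialize: val = 4
Initialize: cnt = 0
Entering loop: while val > 1:
After iteration 1: val = 2, cnt = 1
After iteration 2: val = 1, cnt = 2
Loop ends.

Final answer: 2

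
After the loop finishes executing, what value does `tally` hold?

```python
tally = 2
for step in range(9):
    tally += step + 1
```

Let's trace through this code step by step.

Initialize: tally = 2
Entering loop: for step in range(9):
After iteration 1: step = 0, tally = 3
After iteration 2: step = 1, tally = 5
After iteration 3: step = 2, tally = 8
After iteration 4: step = 3, tally = 12
After iteration 5: step = 4, tally = 17
After iteration 6: step = 5, tally = 23
After iteration 7: step = 6, tally = 30
After iteration 8: step = 7, tally = 38
After iteration 9: step = 8, tally = 47
Loop ends.

Final answer: 47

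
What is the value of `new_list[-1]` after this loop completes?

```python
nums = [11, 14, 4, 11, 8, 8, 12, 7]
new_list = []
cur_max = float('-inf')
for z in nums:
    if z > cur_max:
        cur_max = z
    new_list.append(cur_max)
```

Let's trace through this code step by step.

Initialize: nums = [11, 14, 4, 11, 8, 8, 12, 7]
Initialize: new_list = []
Initialize: cur_max = -inf
Entering loop: for z in nums:
After iteration 1: z = 11, new_list = [11], cur_max = 11
After iteration 2: z = 14, new_list = [11, 14], cur_max = 14
After iteration 3: z = 4, new_list = [11, 14, 14], cur_max = 14
After iteration 4: z = 11, new_list = [11, 14, 14, 14], cur_max = 14
After iteration 5: z = 8, new_list = [11, 14, 14, 14, 14], cur_max = 14
After iteration 6: z = 8, new_list = [11, 14, 14, 14, 14, 14], cur_max = 14
After iteration 7: z = 12, new_list = [11, 14, 14, 14, 14, 14, 14], cur_max = 14
After iteration 8: z = 7, new_list = [11, 14, 14, 14, 14, 14, 14, 14], cur_max = 14
Loop ends.
new_list[-1] = 14

Final answer: 14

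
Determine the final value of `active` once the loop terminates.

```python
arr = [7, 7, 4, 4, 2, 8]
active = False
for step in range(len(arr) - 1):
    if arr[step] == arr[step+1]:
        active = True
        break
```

Let's trace through this code step by step.

Initialize: arr = [7, 7, 4, 4, 2, 8]
Initialize: active = False
Entering loop: for step in range(len(arr) - 1):
After iteration 1: step = 0, active = True
Loop ends.

Final answer: True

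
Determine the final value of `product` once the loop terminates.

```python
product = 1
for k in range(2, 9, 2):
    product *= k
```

Let's trace through this code step by step.

Initialize: product = 1
Entering loop: for k in range(2, 9, 2):
After iteration 1: k = 2, product = 2
After iteration 2: k = 4, product = 8
After iteration 3: k = 6, product = 48
After iteration 4: k = 8, product = 384
Loop ends.

Final answer: 384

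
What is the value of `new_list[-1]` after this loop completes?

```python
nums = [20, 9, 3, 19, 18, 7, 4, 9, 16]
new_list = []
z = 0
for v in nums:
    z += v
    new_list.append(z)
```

Let's trace through this code step by step.

Initialize: nums = [20, 9, 3, 19, 18, 7, 4, 9, 16]
Initialize: new_list = []
Initialize: z = 0
Entering loop: for v in nums:
After iteration 1: v = 20, new_list = [20], z = 20
After iteration 2: v = 9, new_list = [20, 29], z = 29
After iteration 3: v = 3, new_list = [20, 29, 32], z = 32
After iteration 4: v = 19, new_list = [20, 29, 32, 51], z = 51
After iteration 5: v = 18, new_list = [20, 29, 32, 51, 69], z = 69
After iteration 6: v = 7, new_list = [20, 29, 32, 51, 69, 76], z = 76
After iteration 7: v = 4, new_list = [20, 29, 32, 51, 69, 76, 80], z = 80
After iteration 8: v = 9, new_list = [20, 29, 32, 51, 69, 76, 80, 89], z = 89
After iteration 9: v = 16, new_list = [20, 29, 32, 51, 69, 76, 80, 89, 105], z = 105
Loop ends.
new_list[-1] = 105

Final answer: 105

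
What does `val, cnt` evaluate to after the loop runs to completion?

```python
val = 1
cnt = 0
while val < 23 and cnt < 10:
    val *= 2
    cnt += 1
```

Let's trace through this code step by step.

Initialize: val = 1
Initialize: cnt = 0
Entering loop: while val < 23 and cnt < 10:
After iteration 1: val = 2, cnt = 1
After iteration 2: val = 4, cnt = 2
After iteration 3: val = 8, cnt = 3
After iteration 4: val = 16, cnt = 4
After iteration 5: val = 32, cnt = 5
Loop ends.

Final answer: 32, 5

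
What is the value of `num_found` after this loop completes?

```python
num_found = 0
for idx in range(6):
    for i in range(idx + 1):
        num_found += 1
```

Let's trace through this code step by step.

Initialize: num_found = 0
Entering loop: for idx in range(6):
After iteration 1: idx = 0, num_found = 1, i = 0
After iteration 2: idx = 1, num_found = 3, i = 1
After iteration 3: idx = 2, num_found = 6, i = 2
After iteration 4: idx = 3, num_found = 10, i = 3
After iteration 5: idx = 4, num_found = 15, i = 4
After iteration 6: idx = 5, num_found = 21, i = 5
Loop ends.

Final answer: 21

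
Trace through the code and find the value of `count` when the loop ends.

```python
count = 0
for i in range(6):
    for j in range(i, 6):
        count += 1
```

Let's trace through this code step by step.

Initialize: count = 0
Entering loop: for i in range(6):
After iteration 1: i = 0, count = 6
After iteration 2: i = 1, count = 11
After iteration 3: i = 2, count = 15
After iteration 4: i = 3, count = 18
After iteration 5: i = 4, count = 20
After iteration 6: i = 5, count = 21
Loop ends.

Final answer: 21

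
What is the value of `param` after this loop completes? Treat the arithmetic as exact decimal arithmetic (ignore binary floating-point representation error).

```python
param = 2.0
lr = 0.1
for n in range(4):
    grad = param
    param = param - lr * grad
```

Let's trace through this code step by step.

Initialize: param = 2.0
Initialize: lr = 0.1
Entering loop: for n in range(4):
After iteration 1: n = 0, param = 1.8, grad = 2.0
After iteration 2: n = 1, param = 1.62, grad = 1.8
After iteration 3: n = 2, param = 1.458, grad = 1.62
After iteration 4: n = 3, param = 1.3122, grad = 1.458
Loop ends.

Final answer: 1.3122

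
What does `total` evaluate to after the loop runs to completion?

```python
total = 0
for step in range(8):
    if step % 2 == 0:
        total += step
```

Let's trace through this code step by step.

Initialize: total = 0
Entering loop: for step in range(8):
After iteration 1: step = 0, total = 0
After iteration 2: step = 1, total = 0
After iteration 3: step = 2, total = 2
After iteration 4: step = 3, total = 2
After iteration 5: step = 4, total = 6
After iteration 6: step = 5, total = 6
After iteration 7: step = 6, total = 12
After iteration 8: step = 7, total = 12
Loop ends.

Final answer: 12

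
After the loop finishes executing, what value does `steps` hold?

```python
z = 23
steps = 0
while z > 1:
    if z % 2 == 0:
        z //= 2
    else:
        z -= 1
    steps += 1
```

Let's trace through this code step by step.

Initialize: z = 23
Initialize: steps = 0
Entering loop: while z > 1:
After iteration 1: z = 22, steps = 1
After iteration 2: z = 11, steps = 2
After iteration 3: z = 10, steps = 3
After iteration 4: z = 5, steps = 4
After iteration 5: z = 4, steps = 5
After iteration 6: z = 2, steps = 6
After iteration 7: z = 1, steps = 7
Loop ends.

Final answer: 7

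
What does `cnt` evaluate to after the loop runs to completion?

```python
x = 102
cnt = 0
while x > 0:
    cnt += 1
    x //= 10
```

Let's trace through this code step by step.

Initialize: x = 102
Initialize: cnt = 0
Entering loop: while x > 0:
After iteration 1: x = 10, cnt = 1
After iteration 2: x = 1, cnt = 2
After iteration 3: x = 0, cnt = 3
Loop ends.

Final answer: 3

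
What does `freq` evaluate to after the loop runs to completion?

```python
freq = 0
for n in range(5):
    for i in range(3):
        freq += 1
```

Let's trace through this code step by step.

Initialize: freq = 0
Entering loop: for n in range(5):
After iteration 1: n = 0, freq = 3
After iteration 2: n = 1, freq = 6
After iteration 3: n = 2, freq = 9
After iteration 4: n = 3, freq = 12
After iteration 5: n = 4, freq = 15
Loop ends.

Final answer: 15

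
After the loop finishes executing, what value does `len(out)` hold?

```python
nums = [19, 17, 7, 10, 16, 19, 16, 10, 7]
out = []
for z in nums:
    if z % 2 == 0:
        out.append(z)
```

Let's trace through this code step by step.

Initialize: nums = [19, 17, 7, 10, 16, 19, 16, 10, 7]
Initialize: out = []
Entering loop: for z in nums:
After iteration 1: z = 19, out = []
After iteration 2: z = 17, out = []
After iteration 3: z = 7, out = []
After iteration 4: z = 10, out = [10]
After iteration 5: z = 16, out = [10, 16]
After iteration 6: z = 19, out = [10, 16]
After iteration 7: z = 16, out = [10, 16, 16]
After iteration 8: z = 10, out = [10, 16, 16, 10]
After iteration 9: z = 7, out = [10, 16, 16, 10]
Loop ends.
len(out) = 4

Final answer: 4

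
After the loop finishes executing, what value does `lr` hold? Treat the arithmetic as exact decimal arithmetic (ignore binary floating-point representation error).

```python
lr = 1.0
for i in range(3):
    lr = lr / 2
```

Let's trace through this code step by step.

Initialize: lr = 1.0
Entering loop: for i in range(3):
After iteration 1: i = 0, lr = 0.5
After iteration 2: i = 1, lr = 0.25
After iteration 3: i = 2, lr = 0.125
Loop ends.

Final answer: 0.125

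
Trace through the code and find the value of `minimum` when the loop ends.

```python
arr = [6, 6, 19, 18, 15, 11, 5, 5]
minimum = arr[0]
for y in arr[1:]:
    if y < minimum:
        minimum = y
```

Let's trace through this code step by step.

Initialize: arr = [6, 6, 19, 18, 15, 11, 5, 5]
Initialize: minimum = 6
Entering loop: for y in arr[1:]:
After iteration 1: y = 6, minimum = 6
After iteration 2: y = 19, minimum = 6
After iteration 3: y = 18, minimum = 6
After iteration 4: y = 15, minimum = 6
After iteration 5: y = 11, minimum = 6
After iteration 6: y = 5, minimum = 5
After iteration 7: y = 5, minimum = 5
Loop ends.

Final answer: 5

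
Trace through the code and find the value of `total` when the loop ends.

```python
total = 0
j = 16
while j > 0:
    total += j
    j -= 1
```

Let's trace through this code step by step.

Initialize: total = 0
Initialize: j = 16
Entering loop: while j > 0:
After iteration 1: total = 16, j = 15
After iteration 2: total = 31, j = 14
After iteration 3: total = 45, j = 13
After iteration 4: total = 58, j = 12
After iteration 5: total = 70, j = 11
After iteration 6: total = 81, j = 10
After iteration 7: total = 91, j = 9
After iteration 8: total = 100, j = 8
After iteration 9: total = 108, j = 7
After iteration 10: total = 115, j = 6
After iteration 11: total = 121, j = 5
After iteration 12: total = 126, j = 4
After iteration 13: total = 130, j = 3
After iteration 14: total = 133, j = 2
After iteration 15: total = 135, j = 1
After iteration 16: total = 136, j = 0
Loop ends.

Final answer: 136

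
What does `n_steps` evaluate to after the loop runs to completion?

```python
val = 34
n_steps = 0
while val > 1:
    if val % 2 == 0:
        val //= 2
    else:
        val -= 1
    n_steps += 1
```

Let's trace through this code step by step.

Initialize: val = 34
Initialize: n_steps = 0
Entering loop: while val > 1:
After iteration 1: val = 17, n_steps = 1
After iteration 2: val = 16, n_steps = 2
After iteration 3: val = 8, n_steps = 3
After iteration 4: val = 4, n_steps = 4
After iteration 5: val = 2, n_steps = 5
After iteration 6: val = 1, n_steps = 6
Loop ends.

Final answer: 6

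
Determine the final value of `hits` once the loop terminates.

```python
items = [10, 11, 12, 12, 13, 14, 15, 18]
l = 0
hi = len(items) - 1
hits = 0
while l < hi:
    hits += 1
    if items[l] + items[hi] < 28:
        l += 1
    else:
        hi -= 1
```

Let's trace through this code step by step.

Initialize: items = [10, 11, 12, 12, 13, 14, 15, 18]
Initialize: l = 0
Initialize: hi = 7
Initialize: hits = 0
Entering loop: while l < hi:
After iteration 1: l = 0, hi = 6, hits = 1
After iteration 2: l = 1, hi = 6, hits = 2
After iteration 3: l = 2, hi = 6, hits = 3
After iteration 4: l = 3, hi = 6, hits = 4
After iteration 5: l = 4, hi = 6, hits = 5
After iteration 6: l = 4, hi = 5, hits = 6
After iteration 7: l = 5, hi = 5, hits = 7
Loop ends.

Final answer: 7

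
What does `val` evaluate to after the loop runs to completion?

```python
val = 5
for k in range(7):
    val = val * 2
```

Let's trace through this code step by step.

Initialize: val = 5
Entering loop: for k in range(7):
After iteration 1: k = 0, val = 10
After iteration 2: k = 1, val = 20
After iteration 3: k = 2, val = 40
After iteration 4: k = 3, val = 80
After iteration 5: k = 4, val = 160
After iteration 6: k = 5, val = 320
After iteration 7: k = 6, val = 640
Loop ends.

Final answer: 640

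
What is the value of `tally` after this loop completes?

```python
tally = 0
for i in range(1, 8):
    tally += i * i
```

Let's trace through this code step by step.

Initialize: tally = 0
Entering loop: for i in range(1, 8):
After iteration 1: i = 1, tally = 1
After iteration 2: i = 2, tally = 5
After iteration 3: i = 3, tally = 14
After iteration 4: i = 4, tally = 30
After iteration 5: i = 5, tally = 55
After iteration 6: i = 6, tally = 91
After iteration 7: i = 7, tally = 140
Loop ends.

Final answer: 140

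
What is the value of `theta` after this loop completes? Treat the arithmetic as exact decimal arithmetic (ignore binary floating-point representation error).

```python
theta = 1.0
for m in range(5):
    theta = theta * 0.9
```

Let's trace through this code step by step.

Initialize: theta = 1.0
Entering loop: for m in range(5):
After iteration 1: m = 0, theta = 0.9
After iteration 2: m = 1, theta = 0.81
After iteration 3: m = 2, theta = 0.729
After iteration 4: m = 3, theta = 0.6561
After iteration 5: m = 4, theta = 0.59049
Loop ends.

Final answer: 0.59049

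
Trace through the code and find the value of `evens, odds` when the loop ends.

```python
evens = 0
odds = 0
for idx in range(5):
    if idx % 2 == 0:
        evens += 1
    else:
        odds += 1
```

Let's trace through this code step by step.

Initialize: evens = 0
Initialize: odds = 0
Entering loop: for idx in range(5):
After iteration 1: idx = 0, evens = 1, odds = 0
After iteration 2: idx = 1, evens = 1, odds = 1
After iteration 3: idx = 2, evens = 2, odds = 1
After iteration 4: idx = 3, evens = 2, odds = 2
After iteration 5: idx = 4, evens = 3, odds = 2
Loop ends.

Final answer: 3, 2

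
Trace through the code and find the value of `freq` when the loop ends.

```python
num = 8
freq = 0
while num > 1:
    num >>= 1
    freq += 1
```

Let's trace through this code step by step.

Initialize: num = 8
Initialize: freq = 0
Entering loop: while num > 1:
After iteration 1: num = 4, freq = 1
After iteration 2: num = 2, freq = 2
After iteration 3: num = 1, freq = 3
Loop ends.

Final answer: 3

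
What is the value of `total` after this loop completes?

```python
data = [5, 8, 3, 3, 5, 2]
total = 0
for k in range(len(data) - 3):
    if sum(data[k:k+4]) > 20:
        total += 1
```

Let's trace through this code step by step.

Initialize: data = [5, 8, 3, 3, 5, 2]
Initialize: total = 0
Entering loop: for k in range(len(data) - 3):
After iteration 1: k = 0, total = 0
After iteration 2: k = 1, total = 0
After iteration 3: k = 2, total = 0
Loop ends.

Final answer: 0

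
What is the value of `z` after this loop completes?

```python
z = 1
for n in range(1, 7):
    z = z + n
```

Let's trace through this code step by step.

Initialize: z = 1
Entering loop: for n in range(1, 7):
After iteration 1: n = 1, z = 2
After iteration 2: n = 2, z = 4
After iteration 3: n = 3, z = 7
After iteration 4: n = 4, z = 11
After iteration 5: n = 5, z = 16
After iteration 6: n = 6, z = 22
Loop ends.

Final answer: 22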